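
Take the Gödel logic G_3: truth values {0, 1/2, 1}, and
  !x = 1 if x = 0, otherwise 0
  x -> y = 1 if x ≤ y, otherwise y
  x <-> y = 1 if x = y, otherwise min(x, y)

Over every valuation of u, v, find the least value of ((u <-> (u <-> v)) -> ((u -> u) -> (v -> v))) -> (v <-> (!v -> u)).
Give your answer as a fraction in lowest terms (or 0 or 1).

Take u = 1/2, v = 0:
u <-> v = 1/2 <-> 0 = 0
u <-> (u <-> v) = 1/2 <-> 0 = 0
u -> u = 1/2 -> 1/2 = 1
v -> v = 0 -> 0 = 1
(u -> u) -> (v -> v) = 1 -> 1 = 1
(u <-> (u <-> v)) -> ((u -> u) -> (v -> v)) = 0 -> 1 = 1
!v = !0 = 1
!v -> u = 1 -> 1/2 = 1/2
v <-> (!v -> u) = 0 <-> 1/2 = 0
((u <-> (u <-> v)) -> ((u -> u) -> (v -> v))) -> (v <-> (!v -> u)) = 1 -> 0 = 0
No assignment yields a value below 0, so this is the minimum.

0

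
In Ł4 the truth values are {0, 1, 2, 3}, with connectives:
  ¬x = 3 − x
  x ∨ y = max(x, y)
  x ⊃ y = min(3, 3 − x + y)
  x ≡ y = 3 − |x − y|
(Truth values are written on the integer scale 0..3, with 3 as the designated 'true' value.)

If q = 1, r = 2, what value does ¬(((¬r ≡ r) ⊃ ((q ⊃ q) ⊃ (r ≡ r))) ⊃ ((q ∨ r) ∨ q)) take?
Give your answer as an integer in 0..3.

¬r = ¬2 = 1
¬r ≡ r = 1 ≡ 2 = 2
q ⊃ q = 1 ⊃ 1 = 3
r ≡ r = 2 ≡ 2 = 3
(q ⊃ q) ⊃ (r ≡ r) = 3 ⊃ 3 = 3
(¬r ≡ r) ⊃ ((q ⊃ q) ⊃ (r ≡ r)) = 2 ⊃ 3 = 3
q ∨ r = 1 ∨ 2 = 2
(q ∨ r) ∨ q = 2 ∨ 1 = 2
((¬r ≡ r) ⊃ ((q ⊃ q) ⊃ (r ≡ r))) ⊃ ((q ∨ r) ∨ q) = 3 ⊃ 2 = 2
¬(((¬r ≡ r) ⊃ ((q ⊃ q) ⊃ (r ≡ r))) ⊃ ((q ∨ r) ∨ q)) = ¬2 = 1

1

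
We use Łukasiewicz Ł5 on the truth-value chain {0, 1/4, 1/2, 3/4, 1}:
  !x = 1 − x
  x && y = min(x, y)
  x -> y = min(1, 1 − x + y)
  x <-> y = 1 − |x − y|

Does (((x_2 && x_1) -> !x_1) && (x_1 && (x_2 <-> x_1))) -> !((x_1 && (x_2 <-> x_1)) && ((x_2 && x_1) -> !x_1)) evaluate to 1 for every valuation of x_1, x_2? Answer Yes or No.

No

Counterexample: take x_1 = 3/4, x_2 = 1/2.
x_2 && x_1 = 1/2 && 3/4 = 1/2
!x_1 = !3/4 = 1/4
(x_2 && x_1) -> !x_1 = 1/2 -> 1/4 = 3/4
x_2 <-> x_1 = 1/2 <-> 3/4 = 3/4
x_1 && (x_2 <-> x_1) = 3/4 && 3/4 = 3/4
((x_2 && x_1) -> !x_1) && (x_1 && (x_2 <-> x_1)) = 3/4 && 3/4 = 3/4
(x_1 && (x_2 <-> x_1)) && ((x_2 && x_1) -> !x_1) = 3/4 && 3/4 = 3/4
!((x_1 && (x_2 <-> x_1)) && ((x_2 && x_1) -> !x_1)) = !3/4 = 1/4
(((x_2 && x_1) -> !x_1) && (x_1 && (x_2 <-> x_1))) -> !((x_1 && (x_2 <-> x_1)) && ((x_2 && x_1) -> !x_1)) = 3/4 -> 1/4 = 1/2
This gives 1/2 ≠ 1.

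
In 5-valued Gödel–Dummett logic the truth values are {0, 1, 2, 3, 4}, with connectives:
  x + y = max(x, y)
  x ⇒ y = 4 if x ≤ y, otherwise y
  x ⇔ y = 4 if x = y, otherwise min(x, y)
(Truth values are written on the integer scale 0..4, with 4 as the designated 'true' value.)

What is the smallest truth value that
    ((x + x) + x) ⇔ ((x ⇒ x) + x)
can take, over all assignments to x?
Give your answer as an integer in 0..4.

Take x = 0:
x + x = 0 + 0 = 0
(x + x) + x = 0 + 0 = 0
x ⇒ x = 0 ⇒ 0 = 4
(x ⇒ x) + x = 4 + 0 = 4
((x + x) + x) ⇔ ((x ⇒ x) + x) = 0 ⇔ 4 = 0
No assignment yields a value below 0, so this is the minimum.

0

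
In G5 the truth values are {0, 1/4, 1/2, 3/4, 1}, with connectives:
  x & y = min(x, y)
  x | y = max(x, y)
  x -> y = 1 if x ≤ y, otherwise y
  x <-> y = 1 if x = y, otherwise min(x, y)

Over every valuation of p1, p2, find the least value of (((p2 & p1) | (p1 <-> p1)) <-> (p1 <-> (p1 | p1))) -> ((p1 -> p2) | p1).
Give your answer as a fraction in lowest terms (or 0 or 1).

1/4

Take p1 = 1/4, p2 = 0:
p2 & p1 = 0 & 1/4 = 0
p1 <-> p1 = 1/4 <-> 1/4 = 1
(p2 & p1) | (p1 <-> p1) = 0 | 1 = 1
p1 | p1 = 1/4 | 1/4 = 1/4
p1 <-> (p1 | p1) = 1/4 <-> 1/4 = 1
((p2 & p1) | (p1 <-> p1)) <-> (p1 <-> (p1 | p1)) = 1 <-> 1 = 1
p1 -> p2 = 1/4 -> 0 = 0
(p1 -> p2) | p1 = 0 | 1/4 = 1/4
(((p2 & p1) | (p1 <-> p1)) <-> (p1 <-> (p1 | p1))) -> ((p1 -> p2) | p1) = 1 -> 1/4 = 1/4
No assignment yields a value below 1/4, so this is the minimum.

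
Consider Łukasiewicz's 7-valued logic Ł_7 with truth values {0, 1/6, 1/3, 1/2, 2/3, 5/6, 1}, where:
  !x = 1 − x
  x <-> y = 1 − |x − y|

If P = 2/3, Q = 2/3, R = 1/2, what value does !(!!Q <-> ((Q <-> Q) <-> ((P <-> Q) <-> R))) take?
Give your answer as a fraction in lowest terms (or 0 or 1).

!Q = !2/3 = 1/3
!!Q = !1/3 = 2/3
Q <-> Q = 2/3 <-> 2/3 = 1
P <-> Q = 2/3 <-> 2/3 = 1
(P <-> Q) <-> R = 1 <-> 1/2 = 1/2
(Q <-> Q) <-> ((P <-> Q) <-> R) = 1 <-> 1/2 = 1/2
!!Q <-> ((Q <-> Q) <-> ((P <-> Q) <-> R)) = 2/3 <-> 1/2 = 5/6
!(!!Q <-> ((Q <-> Q) <-> ((P <-> Q) <-> R))) = !5/6 = 1/6

1/6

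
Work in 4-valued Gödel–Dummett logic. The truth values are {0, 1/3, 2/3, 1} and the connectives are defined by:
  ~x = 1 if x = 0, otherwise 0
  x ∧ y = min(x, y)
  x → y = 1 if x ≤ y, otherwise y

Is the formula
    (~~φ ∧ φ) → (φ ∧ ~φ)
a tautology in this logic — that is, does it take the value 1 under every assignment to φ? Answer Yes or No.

No

Counterexample: take φ = 1/3.
~φ = ~1/3 = 0
~~φ = ~0 = 1
~~φ ∧ φ = 1 ∧ 1/3 = 1/3
~φ = ~1/3 = 0
φ ∧ ~φ = 1/3 ∧ 0 = 0
(~~φ ∧ φ) → (φ ∧ ~φ) = 1/3 → 0 = 0
This gives 0 ≠ 1.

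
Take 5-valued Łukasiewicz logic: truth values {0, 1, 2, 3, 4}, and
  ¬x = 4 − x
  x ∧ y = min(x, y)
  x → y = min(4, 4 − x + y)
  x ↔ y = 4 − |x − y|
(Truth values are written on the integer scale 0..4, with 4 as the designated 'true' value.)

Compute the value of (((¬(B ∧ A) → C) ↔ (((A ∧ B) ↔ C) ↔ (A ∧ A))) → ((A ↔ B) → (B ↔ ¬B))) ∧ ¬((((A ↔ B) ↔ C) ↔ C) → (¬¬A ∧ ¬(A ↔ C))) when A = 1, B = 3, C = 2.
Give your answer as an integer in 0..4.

B ∧ A = 3 ∧ 1 = 1
¬(B ∧ A) = ¬1 = 3
¬(B ∧ A) → C = 3 → 2 = 3
A ∧ B = 1 ∧ 3 = 1
(A ∧ B) ↔ C = 1 ↔ 2 = 3
A ∧ A = 1 ∧ 1 = 1
((A ∧ B) ↔ C) ↔ (A ∧ A) = 3 ↔ 1 = 2
(¬(B ∧ A) → C) ↔ (((A ∧ B) ↔ C) ↔ (A ∧ A)) = 3 ↔ 2 = 3
A ↔ B = 1 ↔ 3 = 2
¬B = ¬3 = 1
B ↔ ¬B = 3 ↔ 1 = 2
(A ↔ B) → (B ↔ ¬B) = 2 → 2 = 4
((¬(B ∧ A) → C) ↔ (((A ∧ B) ↔ C) ↔ (A ∧ A))) → ((A ↔ B) → (B ↔ ¬B)) = 3 → 4 = 4
A ↔ B = 1 ↔ 3 = 2
(A ↔ B) ↔ C = 2 ↔ 2 = 4
((A ↔ B) ↔ C) ↔ C = 4 ↔ 2 = 2
¬A = ¬1 = 3
¬¬A = ¬3 = 1
A ↔ C = 1 ↔ 2 = 3
¬(A ↔ C) = ¬3 = 1
¬¬A ∧ ¬(A ↔ C) = 1 ∧ 1 = 1
(((A ↔ B) ↔ C) ↔ C) → (¬¬A ∧ ¬(A ↔ C)) = 2 → 1 = 3
¬((((A ↔ B) ↔ C) ↔ C) → (¬¬A ∧ ¬(A ↔ C))) = ¬3 = 1
(((¬(B ∧ A) → C) ↔ (((A ∧ B) ↔ C) ↔ (A ∧ A))) → ((A ↔ B) → (B ↔ ¬B))) ∧ ¬((((A ↔ B) ↔ C) ↔ C) → (¬¬A ∧ ¬(A ↔ C))) = 4 ∧ 1 = 1

1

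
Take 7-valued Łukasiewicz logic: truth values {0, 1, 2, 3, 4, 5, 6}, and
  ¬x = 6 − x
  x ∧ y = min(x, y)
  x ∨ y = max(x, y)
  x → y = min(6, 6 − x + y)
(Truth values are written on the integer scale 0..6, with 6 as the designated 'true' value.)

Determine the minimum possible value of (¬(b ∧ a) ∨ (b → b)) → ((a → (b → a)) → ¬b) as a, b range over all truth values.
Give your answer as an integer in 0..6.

0

Take a = 0, b = 6:
b ∧ a = 6 ∧ 0 = 0
¬(b ∧ a) = ¬0 = 6
b → b = 6 → 6 = 6
¬(b ∧ a) ∨ (b → b) = 6 ∨ 6 = 6
b → a = 6 → 0 = 0
a → (b → a) = 0 → 0 = 6
¬b = ¬6 = 0
(a → (b → a)) → ¬b = 6 → 0 = 0
(¬(b ∧ a) ∨ (b → b)) → ((a → (b → a)) → ¬b) = 6 → 0 = 0
No assignment yields a value below 0, so this is the minimum.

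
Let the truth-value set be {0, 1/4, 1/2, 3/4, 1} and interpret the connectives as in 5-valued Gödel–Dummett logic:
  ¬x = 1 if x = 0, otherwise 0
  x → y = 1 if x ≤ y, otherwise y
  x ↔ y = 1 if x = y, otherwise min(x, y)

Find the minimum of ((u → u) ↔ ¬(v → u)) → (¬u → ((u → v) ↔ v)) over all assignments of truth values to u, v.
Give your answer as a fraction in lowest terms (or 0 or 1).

1/4

Take u = 0, v = 1/4:
u → u = 0 → 0 = 1
v → u = 1/4 → 0 = 0
¬(v → u) = ¬0 = 1
(u → u) ↔ ¬(v → u) = 1 ↔ 1 = 1
¬u = ¬0 = 1
u → v = 0 → 1/4 = 1
(u → v) ↔ v = 1 ↔ 1/4 = 1/4
¬u → ((u → v) ↔ v) = 1 → 1/4 = 1/4
((u → u) ↔ ¬(v → u)) → (¬u → ((u → v) ↔ v)) = 1 → 1/4 = 1/4
No assignment yields a value below 1/4, so this is the minimum.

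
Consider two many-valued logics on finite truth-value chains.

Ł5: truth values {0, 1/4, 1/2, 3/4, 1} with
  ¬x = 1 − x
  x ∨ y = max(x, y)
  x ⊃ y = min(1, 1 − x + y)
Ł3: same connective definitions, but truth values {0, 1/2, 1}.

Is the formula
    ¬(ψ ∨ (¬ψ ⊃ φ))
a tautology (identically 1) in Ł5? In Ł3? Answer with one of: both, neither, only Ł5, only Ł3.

neither

In Ł5: at φ = 0, ψ = 1/4 the value is 3/4 — not a tautology.
In Ł3: at φ = 0, ψ = 1/2 the value is 1/2 — not a tautology.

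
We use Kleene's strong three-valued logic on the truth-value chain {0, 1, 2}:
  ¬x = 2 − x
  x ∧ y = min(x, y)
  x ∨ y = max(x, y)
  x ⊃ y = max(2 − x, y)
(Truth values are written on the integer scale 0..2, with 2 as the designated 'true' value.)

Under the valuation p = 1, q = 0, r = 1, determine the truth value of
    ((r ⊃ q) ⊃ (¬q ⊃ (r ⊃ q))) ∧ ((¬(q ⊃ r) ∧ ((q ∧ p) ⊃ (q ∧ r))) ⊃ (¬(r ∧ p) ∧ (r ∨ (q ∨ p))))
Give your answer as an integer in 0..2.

1

r ⊃ q = 1 ⊃ 0 = 1
¬q = ¬0 = 2
r ⊃ q = 1 ⊃ 0 = 1
¬q ⊃ (r ⊃ q) = 2 ⊃ 1 = 1
(r ⊃ q) ⊃ (¬q ⊃ (r ⊃ q)) = 1 ⊃ 1 = 1
q ⊃ r = 0 ⊃ 1 = 2
¬(q ⊃ r) = ¬2 = 0
q ∧ p = 0 ∧ 1 = 0
q ∧ r = 0 ∧ 1 = 0
(q ∧ p) ⊃ (q ∧ r) = 0 ⊃ 0 = 2
¬(q ⊃ r) ∧ ((q ∧ p) ⊃ (q ∧ r)) = 0 ∧ 2 = 0
r ∧ p = 1 ∧ 1 = 1
¬(r ∧ p) = ¬1 = 1
q ∨ p = 0 ∨ 1 = 1
r ∨ (q ∨ p) = 1 ∨ 1 = 1
¬(r ∧ p) ∧ (r ∨ (q ∨ p)) = 1 ∧ 1 = 1
(¬(q ⊃ r) ∧ ((q ∧ p) ⊃ (q ∧ r))) ⊃ (¬(r ∧ p) ∧ (r ∨ (q ∨ p))) = 0 ⊃ 1 = 2
((r ⊃ q) ⊃ (¬q ⊃ (r ⊃ q))) ∧ ((¬(q ⊃ r) ∧ ((q ∧ p) ⊃ (q ∧ r))) ⊃ (¬(r ∧ p) ∧ (r ∨ (q ∨ p)))) = 1 ∧ 2 = 1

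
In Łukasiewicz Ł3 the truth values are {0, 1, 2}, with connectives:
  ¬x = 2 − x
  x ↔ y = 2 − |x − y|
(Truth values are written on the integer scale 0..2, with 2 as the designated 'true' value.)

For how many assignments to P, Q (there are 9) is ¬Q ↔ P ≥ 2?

P = 0, Q = 0 ↦ 0  <
P = 0, Q = 1 ↦ 1  <
P = 0, Q = 2 ↦ 2  ≥
P = 1, Q = 0 ↦ 1  <
P = 1, Q = 1 ↦ 2  ≥
P = 1, Q = 2 ↦ 1  <
P = 2, Q = 0 ↦ 2  ≥
P = 2, Q = 1 ↦ 1  <
P = 2, Q = 2 ↦ 0  <
So 3 of the 9 assignments meet the threshold.

3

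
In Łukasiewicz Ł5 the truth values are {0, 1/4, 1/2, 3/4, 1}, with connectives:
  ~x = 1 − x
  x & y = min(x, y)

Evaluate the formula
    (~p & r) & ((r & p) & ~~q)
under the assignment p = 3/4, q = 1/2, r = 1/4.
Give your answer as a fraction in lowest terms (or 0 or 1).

~p = ~3/4 = 1/4
~p & r = 1/4 & 1/4 = 1/4
r & p = 1/4 & 3/4 = 1/4
~q = ~1/2 = 1/2
~~q = ~1/2 = 1/2
(r & p) & ~~q = 1/4 & 1/2 = 1/4
(~p & r) & ((r & p) & ~~q) = 1/4 & 1/4 = 1/4

1/4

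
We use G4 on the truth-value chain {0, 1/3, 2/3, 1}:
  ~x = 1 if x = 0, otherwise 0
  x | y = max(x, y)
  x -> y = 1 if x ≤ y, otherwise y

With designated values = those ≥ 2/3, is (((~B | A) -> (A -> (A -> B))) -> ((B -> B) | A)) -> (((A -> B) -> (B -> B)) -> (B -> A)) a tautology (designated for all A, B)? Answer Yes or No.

No

Counterexample: take A = 0, B = 1/3.
~B = ~1/3 = 0
~B | A = 0 | 0 = 0
A -> B = 0 -> 1/3 = 1
A -> (A -> B) = 0 -> 1 = 1
(~B | A) -> (A -> (A -> B)) = 0 -> 1 = 1
B -> B = 1/3 -> 1/3 = 1
(B -> B) | A = 1 | 0 = 1
((~B | A) -> (A -> (A -> B))) -> ((B -> B) | A) = 1 -> 1 = 1
A -> B = 0 -> 1/3 = 1
B -> B = 1/3 -> 1/3 = 1
(A -> B) -> (B -> B) = 1 -> 1 = 1
B -> A = 1/3 -> 0 = 0
((A -> B) -> (B -> B)) -> (B -> A) = 1 -> 0 = 0
(((~B | A) -> (A -> (A -> B))) -> ((B -> B) | A)) -> (((A -> B) -> (B -> B)) -> (B -> A)) = 1 -> 0 = 0
This gives 0, which is below 2/3.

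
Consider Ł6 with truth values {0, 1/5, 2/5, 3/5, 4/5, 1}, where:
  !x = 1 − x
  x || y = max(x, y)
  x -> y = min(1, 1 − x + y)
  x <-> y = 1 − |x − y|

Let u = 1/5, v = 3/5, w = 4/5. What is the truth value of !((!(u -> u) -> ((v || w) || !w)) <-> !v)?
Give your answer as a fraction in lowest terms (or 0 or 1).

3/5

u -> u = 1/5 -> 1/5 = 1
!(u -> u) = !1 = 0
v || w = 3/5 || 4/5 = 4/5
!w = !4/5 = 1/5
(v || w) || !w = 4/5 || 1/5 = 4/5
!(u -> u) -> ((v || w) || !w) = 0 -> 4/5 = 1
!v = !3/5 = 2/5
(!(u -> u) -> ((v || w) || !w)) <-> !v = 1 <-> 2/5 = 2/5
!((!(u -> u) -> ((v || w) || !w)) <-> !v) = !2/5 = 3/5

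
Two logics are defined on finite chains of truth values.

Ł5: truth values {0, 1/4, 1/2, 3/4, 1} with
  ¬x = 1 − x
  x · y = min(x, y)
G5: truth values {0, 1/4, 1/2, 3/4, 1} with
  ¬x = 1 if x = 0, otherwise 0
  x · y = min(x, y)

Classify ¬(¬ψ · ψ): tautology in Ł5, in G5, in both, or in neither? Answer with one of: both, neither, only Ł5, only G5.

only G5

In Ł5: at ψ = 1/4 the value is 3/4 — not a tautology.
In G5: every assignment gives 1 — tautology.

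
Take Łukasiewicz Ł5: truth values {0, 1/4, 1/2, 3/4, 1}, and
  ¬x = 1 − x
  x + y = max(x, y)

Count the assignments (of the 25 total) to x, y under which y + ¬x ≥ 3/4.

value 1: 9 assignments (counts)
value 3/4: 7 assignments (counts)
value 1/2: 5 assignments
value 1/4: 3 assignments
value 0: 1 assignment
So 16 of the 25 assignments meet the threshold.

16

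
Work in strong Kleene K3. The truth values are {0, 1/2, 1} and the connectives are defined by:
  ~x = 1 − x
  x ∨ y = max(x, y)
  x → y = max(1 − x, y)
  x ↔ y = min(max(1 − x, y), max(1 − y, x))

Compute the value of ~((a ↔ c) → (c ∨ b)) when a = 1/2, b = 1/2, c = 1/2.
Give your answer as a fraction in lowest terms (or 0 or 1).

1/2

a ↔ c = 1/2 ↔ 1/2 = 1/2
c ∨ b = 1/2 ∨ 1/2 = 1/2
(a ↔ c) → (c ∨ b) = 1/2 → 1/2 = 1/2
~((a ↔ c) → (c ∨ b)) = ~1/2 = 1/2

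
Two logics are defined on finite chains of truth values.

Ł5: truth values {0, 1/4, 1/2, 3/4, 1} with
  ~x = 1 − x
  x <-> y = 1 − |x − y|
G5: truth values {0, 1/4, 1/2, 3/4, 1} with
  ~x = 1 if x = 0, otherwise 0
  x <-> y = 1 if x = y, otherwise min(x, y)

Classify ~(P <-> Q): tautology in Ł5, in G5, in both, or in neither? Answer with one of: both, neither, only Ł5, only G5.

In Ł5: at P = 0, Q = 0 the value is 0 — not a tautology.
In G5: at P = 0, Q = 0 the value is 0 — not a tautology.

neither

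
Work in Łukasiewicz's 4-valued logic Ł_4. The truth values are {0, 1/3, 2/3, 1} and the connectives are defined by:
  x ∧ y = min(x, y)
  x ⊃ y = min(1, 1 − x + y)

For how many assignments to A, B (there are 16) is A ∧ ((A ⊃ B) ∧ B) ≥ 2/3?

4

A = 0, B = 0 ↦ 0  <
A = 0, B = 1/3 ↦ 0  <
A = 0, B = 2/3 ↦ 0  <
A = 0, B = 1 ↦ 0  <
A = 1/3, B = 0 ↦ 0  <
A = 1/3, B = 1/3 ↦ 1/3  <
A = 1/3, B = 2/3 ↦ 1/3  <
A = 1/3, B = 1 ↦ 1/3  <
A = 2/3, B = 0 ↦ 0  <
A = 2/3, B = 1/3 ↦ 1/3  <
A = 2/3, B = 2/3 ↦ 2/3  ≥
A = 2/3, B = 1 ↦ 2/3  ≥
A = 1, B = 0 ↦ 0  <
A = 1, B = 1/3 ↦ 1/3  <
A = 1, B = 2/3 ↦ 2/3  ≥
A = 1, B = 1 ↦ 1  ≥
So 4 of the 16 assignments meet the threshold.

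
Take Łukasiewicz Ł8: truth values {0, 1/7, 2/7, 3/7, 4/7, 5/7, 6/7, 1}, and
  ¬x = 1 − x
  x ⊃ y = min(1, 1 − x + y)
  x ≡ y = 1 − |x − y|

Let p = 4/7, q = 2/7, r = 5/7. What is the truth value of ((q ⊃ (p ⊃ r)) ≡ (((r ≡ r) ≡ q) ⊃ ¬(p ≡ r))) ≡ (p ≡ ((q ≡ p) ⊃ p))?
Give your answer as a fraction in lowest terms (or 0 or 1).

6/7

p ⊃ r = 4/7 ⊃ 5/7 = 1
q ⊃ (p ⊃ r) = 2/7 ⊃ 1 = 1
r ≡ r = 5/7 ≡ 5/7 = 1
(r ≡ r) ≡ q = 1 ≡ 2/7 = 2/7
p ≡ r = 4/7 ≡ 5/7 = 6/7
¬(p ≡ r) = ¬6/7 = 1/7
((r ≡ r) ≡ q) ⊃ ¬(p ≡ r) = 2/7 ⊃ 1/7 = 6/7
(q ⊃ (p ⊃ r)) ≡ (((r ≡ r) ≡ q) ⊃ ¬(p ≡ r)) = 1 ≡ 6/7 = 6/7
q ≡ p = 2/7 ≡ 4/7 = 5/7
(q ≡ p) ⊃ p = 5/7 ⊃ 4/7 = 6/7
p ≡ ((q ≡ p) ⊃ p) = 4/7 ≡ 6/7 = 5/7
((q ⊃ (p ⊃ r)) ≡ (((r ≡ r) ≡ q) ⊃ ¬(p ≡ r))) ≡ (p ≡ ((q ≡ p) ⊃ p)) = 6/7 ≡ 5/7 = 6/7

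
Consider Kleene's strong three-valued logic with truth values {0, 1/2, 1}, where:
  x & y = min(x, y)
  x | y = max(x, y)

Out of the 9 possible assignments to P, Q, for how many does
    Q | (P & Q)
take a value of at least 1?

3

P = 0, Q = 0 ↦ 0  <
P = 0, Q = 1/2 ↦ 1/2  <
P = 0, Q = 1 ↦ 1  ≥
P = 1/2, Q = 0 ↦ 0  <
P = 1/2, Q = 1/2 ↦ 1/2  <
P = 1/2, Q = 1 ↦ 1  ≥
P = 1, Q = 0 ↦ 0  <
P = 1, Q = 1/2 ↦ 1/2  <
P = 1, Q = 1 ↦ 1  ≥
So 3 of the 9 assignments meet the threshold.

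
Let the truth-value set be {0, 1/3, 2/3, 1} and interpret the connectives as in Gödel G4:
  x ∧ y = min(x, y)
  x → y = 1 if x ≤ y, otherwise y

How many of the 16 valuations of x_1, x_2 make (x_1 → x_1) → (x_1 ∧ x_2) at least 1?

x_1 = 0, x_2 = 0 ↦ 0  <
x_1 = 0, x_2 = 1/3 ↦ 0  <
x_1 = 0, x_2 = 2/3 ↦ 0  <
x_1 = 0, x_2 = 1 ↦ 0  <
x_1 = 1/3, x_2 = 0 ↦ 0  <
x_1 = 1/3, x_2 = 1/3 ↦ 1/3  <
x_1 = 1/3, x_2 = 2/3 ↦ 1/3  <
x_1 = 1/3, x_2 = 1 ↦ 1/3  <
x_1 = 2/3, x_2 = 0 ↦ 0  <
x_1 = 2/3, x_2 = 1/3 ↦ 1/3  <
x_1 = 2/3, x_2 = 2/3 ↦ 2/3  <
x_1 = 2/3, x_2 = 1 ↦ 2/3  <
x_1 = 1, x_2 = 0 ↦ 0  <
x_1 = 1, x_2 = 1/3 ↦ 1/3  <
x_1 = 1, x_2 = 2/3 ↦ 2/3  <
x_1 = 1, x_2 = 1 ↦ 1  ≥
So 1 of the 16 assignments meets the threshold.

1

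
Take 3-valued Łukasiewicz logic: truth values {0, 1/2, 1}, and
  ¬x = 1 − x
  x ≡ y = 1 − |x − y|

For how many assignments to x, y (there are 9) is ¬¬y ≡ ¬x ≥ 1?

3

x = 0, y = 0 ↦ 0  <
x = 0, y = 1/2 ↦ 1/2  <
x = 0, y = 1 ↦ 1  ≥
x = 1/2, y = 0 ↦ 1/2  <
x = 1/2, y = 1/2 ↦ 1  ≥
x = 1/2, y = 1 ↦ 1/2  <
x = 1, y = 0 ↦ 1  ≥
x = 1, y = 1/2 ↦ 1/2  <
x = 1, y = 1 ↦ 0  <
So 3 of the 9 assignments meet the threshold.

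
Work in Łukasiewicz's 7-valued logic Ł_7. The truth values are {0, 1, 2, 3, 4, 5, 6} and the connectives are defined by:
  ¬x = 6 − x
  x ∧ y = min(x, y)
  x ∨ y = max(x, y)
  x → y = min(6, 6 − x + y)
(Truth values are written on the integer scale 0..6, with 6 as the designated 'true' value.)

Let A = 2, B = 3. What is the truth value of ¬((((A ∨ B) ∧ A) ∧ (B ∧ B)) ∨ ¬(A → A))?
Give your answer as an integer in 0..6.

A ∨ B = 2 ∨ 3 = 3
(A ∨ B) ∧ A = 3 ∧ 2 = 2
B ∧ B = 3 ∧ 3 = 3
((A ∨ B) ∧ A) ∧ (B ∧ B) = 2 ∧ 3 = 2
A → A = 2 → 2 = 6
¬(A → A) = ¬6 = 0
(((A ∨ B) ∧ A) ∧ (B ∧ B)) ∨ ¬(A → A) = 2 ∨ 0 = 2
¬((((A ∨ B) ∧ A) ∧ (B ∧ B)) ∨ ¬(A → A)) = ¬2 = 4

4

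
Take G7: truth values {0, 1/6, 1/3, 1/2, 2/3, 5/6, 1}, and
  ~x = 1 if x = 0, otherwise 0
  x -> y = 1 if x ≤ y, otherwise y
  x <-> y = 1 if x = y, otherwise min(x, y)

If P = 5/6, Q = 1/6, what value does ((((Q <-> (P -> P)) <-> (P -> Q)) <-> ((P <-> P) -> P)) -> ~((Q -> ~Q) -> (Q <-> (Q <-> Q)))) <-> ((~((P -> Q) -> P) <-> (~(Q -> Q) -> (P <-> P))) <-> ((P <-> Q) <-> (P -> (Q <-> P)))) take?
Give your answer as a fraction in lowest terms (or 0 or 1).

1

P -> P = 5/6 -> 5/6 = 1
Q <-> (P -> P) = 1/6 <-> 1 = 1/6
P -> Q = 5/6 -> 1/6 = 1/6
(Q <-> (P -> P)) <-> (P -> Q) = 1/6 <-> 1/6 = 1
P <-> P = 5/6 <-> 5/6 = 1
(P <-> P) -> P = 1 -> 5/6 = 5/6
((Q <-> (P -> P)) <-> (P -> Q)) <-> ((P <-> P) -> P) = 1 <-> 5/6 = 5/6
~Q = ~1/6 = 0
Q -> ~Q = 1/6 -> 0 = 0
Q <-> Q = 1/6 <-> 1/6 = 1
Q <-> (Q <-> Q) = 1/6 <-> 1 = 1/6
(Q -> ~Q) -> (Q <-> (Q <-> Q)) = 0 -> 1/6 = 1
~((Q -> ~Q) -> (Q <-> (Q <-> Q))) = ~1 = 0
(((Q <-> (P -> P)) <-> (P -> Q)) <-> ((P <-> P) -> P)) -> ~((Q -> ~Q) -> (Q <-> (Q <-> Q))) = 5/6 -> 0 = 0
P -> Q = 5/6 -> 1/6 = 1/6
(P -> Q) -> P = 1/6 -> 5/6 = 1
~((P -> Q) -> P) = ~1 = 0
Q -> Q = 1/6 -> 1/6 = 1
~(Q -> Q) = ~1 = 0
P <-> P = 5/6 <-> 5/6 = 1
~(Q -> Q) -> (P <-> P) = 0 -> 1 = 1
~((P -> Q) -> P) <-> (~(Q -> Q) -> (P <-> P)) = 0 <-> 1 = 0
P <-> Q = 5/6 <-> 1/6 = 1/6
Q <-> P = 1/6 <-> 5/6 = 1/6
P -> (Q <-> P) = 5/6 -> 1/6 = 1/6
(P <-> Q) <-> (P -> (Q <-> P)) = 1/6 <-> 1/6 = 1
(~((P -> Q) -> P) <-> (~(Q -> Q) -> (P <-> P))) <-> ((P <-> Q) <-> (P -> (Q <-> P))) = 0 <-> 1 = 0
((((Q <-> (P -> P)) <-> (P -> Q)) <-> ((P <-> P) -> P)) -> ~((Q -> ~Q) -> (Q <-> (Q <-> Q)))) <-> ((~((P -> Q) -> P) <-> (~(Q -> Q) -> (P <-> P))) <-> ((P <-> Q) <-> (P -> (Q <-> P)))) = 0 <-> 0 = 1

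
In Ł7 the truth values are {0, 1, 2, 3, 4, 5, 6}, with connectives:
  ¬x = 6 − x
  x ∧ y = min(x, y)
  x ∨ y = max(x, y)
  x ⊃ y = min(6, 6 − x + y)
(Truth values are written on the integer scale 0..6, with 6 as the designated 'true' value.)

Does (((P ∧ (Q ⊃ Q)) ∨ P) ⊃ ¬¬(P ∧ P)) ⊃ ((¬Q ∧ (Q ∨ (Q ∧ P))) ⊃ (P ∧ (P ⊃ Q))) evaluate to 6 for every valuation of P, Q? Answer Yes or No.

No

Counterexample: take P = 0, Q = 1.
Q ⊃ Q = 1 ⊃ 1 = 6
P ∧ (Q ⊃ Q) = 0 ∧ 6 = 0
(P ∧ (Q ⊃ Q)) ∨ P = 0 ∨ 0 = 0
P ∧ P = 0 ∧ 0 = 0
¬(P ∧ P) = ¬0 = 6
¬¬(P ∧ P) = ¬6 = 0
((P ∧ (Q ⊃ Q)) ∨ P) ⊃ ¬¬(P ∧ P) = 0 ⊃ 0 = 6
¬Q = ¬1 = 5
Q ∧ P = 1 ∧ 0 = 0
Q ∨ (Q ∧ P) = 1 ∨ 0 = 1
¬Q ∧ (Q ∨ (Q ∧ P)) = 5 ∧ 1 = 1
P ⊃ Q = 0 ⊃ 1 = 6
P ∧ (P ⊃ Q) = 0 ∧ 6 = 0
(¬Q ∧ (Q ∨ (Q ∧ P))) ⊃ (P ∧ (P ⊃ Q)) = 1 ⊃ 0 = 5
(((P ∧ (Q ⊃ Q)) ∨ P) ⊃ ¬¬(P ∧ P)) ⊃ ((¬Q ∧ (Q ∨ (Q ∧ P))) ⊃ (P ∧ (P ⊃ Q))) = 6 ⊃ 5 = 5
This gives 5 ≠ 6.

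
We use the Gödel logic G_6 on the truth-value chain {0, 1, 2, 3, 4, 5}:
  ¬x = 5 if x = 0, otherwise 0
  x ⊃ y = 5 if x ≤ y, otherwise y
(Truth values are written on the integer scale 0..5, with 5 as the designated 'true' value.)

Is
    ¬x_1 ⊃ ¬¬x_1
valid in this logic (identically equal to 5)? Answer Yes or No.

No

Counterexample: take x_1 = 0.
¬x_1 = ¬0 = 5
¬x_1 = ¬0 = 5
¬¬x_1 = ¬5 = 0
¬x_1 ⊃ ¬¬x_1 = 5 ⊃ 0 = 0
This gives 0 ≠ 5.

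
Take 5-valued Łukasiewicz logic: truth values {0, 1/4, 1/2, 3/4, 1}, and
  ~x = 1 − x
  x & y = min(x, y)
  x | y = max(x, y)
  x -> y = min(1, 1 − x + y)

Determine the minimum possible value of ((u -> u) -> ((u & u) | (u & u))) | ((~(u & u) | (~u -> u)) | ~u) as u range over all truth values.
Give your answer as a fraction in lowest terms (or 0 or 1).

Take u = 1/4:
u -> u = 1/4 -> 1/4 = 1
u & u = 1/4 & 1/4 = 1/4
u & u = 1/4 & 1/4 = 1/4
(u & u) | (u & u) = 1/4 | 1/4 = 1/4
(u -> u) -> ((u & u) | (u & u)) = 1 -> 1/4 = 1/4
u & u = 1/4 & 1/4 = 1/4
~(u & u) = ~1/4 = 3/4
~u = ~1/4 = 3/4
~u -> u = 3/4 -> 1/4 = 1/2
~(u & u) | (~u -> u) = 3/4 | 1/2 = 3/4
~u = ~1/4 = 3/4
(~(u & u) | (~u -> u)) | ~u = 3/4 | 3/4 = 3/4
((u -> u) -> ((u & u) | (u & u))) | ((~(u & u) | (~u -> u)) | ~u) = 1/4 | 3/4 = 3/4
No assignment yields a value below 3/4, so this is the minimum.

3/4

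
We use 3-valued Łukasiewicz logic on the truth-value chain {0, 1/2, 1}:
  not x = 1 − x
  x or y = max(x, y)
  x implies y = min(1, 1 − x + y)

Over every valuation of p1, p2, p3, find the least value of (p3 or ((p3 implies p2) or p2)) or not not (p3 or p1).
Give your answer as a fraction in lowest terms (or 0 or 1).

1/2

Take p1 = 0, p2 = 0, p3 = 1/2:
p3 implies p2 = 1/2 implies 0 = 1/2
(p3 implies p2) or p2 = 1/2 or 0 = 1/2
p3 or ((p3 implies p2) or p2) = 1/2 or 1/2 = 1/2
p3 or p1 = 1/2 or 0 = 1/2
not (p3 or p1) = not 1/2 = 1/2
not not (p3 or p1) = not 1/2 = 1/2
(p3 or ((p3 implies p2) or p2)) or not not (p3 or p1) = 1/2 or 1/2 = 1/2
No assignment yields a value below 1/2, so this is the minimum.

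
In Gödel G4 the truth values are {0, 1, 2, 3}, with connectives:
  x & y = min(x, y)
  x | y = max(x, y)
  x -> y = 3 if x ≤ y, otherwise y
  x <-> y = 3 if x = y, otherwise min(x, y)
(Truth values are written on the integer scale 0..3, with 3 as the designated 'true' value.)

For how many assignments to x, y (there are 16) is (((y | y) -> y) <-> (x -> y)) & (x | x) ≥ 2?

x = 0, y = 0 ↦ 0  <
x = 0, y = 1 ↦ 0  <
x = 0, y = 2 ↦ 0  <
x = 0, y = 3 ↦ 0  <
x = 1, y = 0 ↦ 0  <
x = 1, y = 1 ↦ 1  <
x = 1, y = 2 ↦ 1  <
x = 1, y = 3 ↦ 1  <
x = 2, y = 0 ↦ 0  <
x = 2, y = 1 ↦ 1  <
x = 2, y = 2 ↦ 2  ≥
x = 2, y = 3 ↦ 2  ≥
x = 3, y = 0 ↦ 0  <
x = 3, y = 1 ↦ 1  <
x = 3, y = 2 ↦ 2  ≥
x = 3, y = 3 ↦ 3  ≥
So 4 of the 16 assignments meet the threshold.

4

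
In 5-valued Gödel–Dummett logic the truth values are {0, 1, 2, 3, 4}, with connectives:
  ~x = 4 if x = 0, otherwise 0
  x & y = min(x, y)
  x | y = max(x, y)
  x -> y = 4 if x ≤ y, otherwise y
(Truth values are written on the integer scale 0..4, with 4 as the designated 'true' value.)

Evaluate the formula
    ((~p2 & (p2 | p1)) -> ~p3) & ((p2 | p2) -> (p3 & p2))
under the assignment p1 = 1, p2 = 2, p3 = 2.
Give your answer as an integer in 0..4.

~p2 = ~2 = 0
p2 | p1 = 2 | 1 = 2
~p2 & (p2 | p1) = 0 & 2 = 0
~p3 = ~2 = 0
(~p2 & (p2 | p1)) -> ~p3 = 0 -> 0 = 4
p2 | p2 = 2 | 2 = 2
p3 & p2 = 2 & 2 = 2
(p2 | p2) -> (p3 & p2) = 2 -> 2 = 4
((~p2 & (p2 | p1)) -> ~p3) & ((p2 | p2) -> (p3 & p2)) = 4 & 4 = 4

4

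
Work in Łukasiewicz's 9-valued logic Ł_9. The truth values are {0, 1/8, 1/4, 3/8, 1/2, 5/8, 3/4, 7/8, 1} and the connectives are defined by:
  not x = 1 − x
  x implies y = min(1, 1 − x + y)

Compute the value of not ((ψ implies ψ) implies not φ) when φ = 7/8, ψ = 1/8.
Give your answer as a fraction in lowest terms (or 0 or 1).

7/8

ψ implies ψ = 1/8 implies 1/8 = 1
not φ = not 7/8 = 1/8
(ψ implies ψ) implies not φ = 1 implies 1/8 = 1/8
not ((ψ implies ψ) implies not φ) = not 1/8 = 7/8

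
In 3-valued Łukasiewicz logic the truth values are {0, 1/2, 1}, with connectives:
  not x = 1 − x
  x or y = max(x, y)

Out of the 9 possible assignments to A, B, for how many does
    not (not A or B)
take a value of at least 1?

A = 0, B = 0 ↦ 0  <
A = 0, B = 1/2 ↦ 0  <
A = 0, B = 1 ↦ 0  <
A = 1/2, B = 0 ↦ 1/2  <
A = 1/2, B = 1/2 ↦ 1/2  <
A = 1/2, B = 1 ↦ 0  <
A = 1, B = 0 ↦ 1  ≥
A = 1, B = 1/2 ↦ 1/2  <
A = 1, B = 1 ↦ 0  <
So 1 of the 9 assignments meets the threshold.

1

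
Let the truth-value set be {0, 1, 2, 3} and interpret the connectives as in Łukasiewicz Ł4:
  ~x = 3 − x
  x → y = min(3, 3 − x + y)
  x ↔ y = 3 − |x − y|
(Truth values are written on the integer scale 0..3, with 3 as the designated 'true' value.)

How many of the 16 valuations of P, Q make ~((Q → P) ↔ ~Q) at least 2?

P = 0, Q = 0 ↦ 0  <
P = 0, Q = 1 ↦ 0  <
P = 0, Q = 2 ↦ 0  <
P = 0, Q = 3 ↦ 0  <
P = 1, Q = 0 ↦ 0  <
P = 1, Q = 1 ↦ 1  <
P = 1, Q = 2 ↦ 1  <
P = 1, Q = 3 ↦ 1  <
P = 2, Q = 0 ↦ 0  <
P = 2, Q = 1 ↦ 1  <
P = 2, Q = 2 ↦ 2  ≥
P = 2, Q = 3 ↦ 2  ≥
P = 3, Q = 0 ↦ 0  <
P = 3, Q = 1 ↦ 1  <
P = 3, Q = 2 ↦ 2  ≥
P = 3, Q = 3 ↦ 3  ≥
So 4 of the 16 assignments meet the threshold.

4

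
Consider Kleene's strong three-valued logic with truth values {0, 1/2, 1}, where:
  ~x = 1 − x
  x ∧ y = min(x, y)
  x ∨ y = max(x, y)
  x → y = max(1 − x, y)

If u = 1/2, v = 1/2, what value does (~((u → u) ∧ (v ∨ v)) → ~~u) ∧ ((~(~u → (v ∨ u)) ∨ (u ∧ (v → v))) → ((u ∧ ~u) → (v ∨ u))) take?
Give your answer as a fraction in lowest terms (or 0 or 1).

u → u = 1/2 → 1/2 = 1/2
v ∨ v = 1/2 ∨ 1/2 = 1/2
(u → u) ∧ (v ∨ v) = 1/2 ∧ 1/2 = 1/2
~((u → u) ∧ (v ∨ v)) = ~1/2 = 1/2
~u = ~1/2 = 1/2
~~u = ~1/2 = 1/2
~((u → u) ∧ (v ∨ v)) → ~~u = 1/2 → 1/2 = 1/2
~u = ~1/2 = 1/2
v ∨ u = 1/2 ∨ 1/2 = 1/2
~u → (v ∨ u) = 1/2 → 1/2 = 1/2
~(~u → (v ∨ u)) = ~1/2 = 1/2
v → v = 1/2 → 1/2 = 1/2
u ∧ (v → v) = 1/2 ∧ 1/2 = 1/2
~(~u → (v ∨ u)) ∨ (u ∧ (v → v)) = 1/2 ∨ 1/2 = 1/2
~u = ~1/2 = 1/2
u ∧ ~u = 1/2 ∧ 1/2 = 1/2
v ∨ u = 1/2 ∨ 1/2 = 1/2
(u ∧ ~u) → (v ∨ u) = 1/2 → 1/2 = 1/2
(~(~u → (v ∨ u)) ∨ (u ∧ (v → v))) → ((u ∧ ~u) → (v ∨ u)) = 1/2 → 1/2 = 1/2
(~((u → u) ∧ (v ∨ v)) → ~~u) ∧ ((~(~u → (v ∨ u)) ∨ (u ∧ (v → v))) → ((u ∧ ~u) → (v ∨ u))) = 1/2 ∧ 1/2 = 1/2

1/2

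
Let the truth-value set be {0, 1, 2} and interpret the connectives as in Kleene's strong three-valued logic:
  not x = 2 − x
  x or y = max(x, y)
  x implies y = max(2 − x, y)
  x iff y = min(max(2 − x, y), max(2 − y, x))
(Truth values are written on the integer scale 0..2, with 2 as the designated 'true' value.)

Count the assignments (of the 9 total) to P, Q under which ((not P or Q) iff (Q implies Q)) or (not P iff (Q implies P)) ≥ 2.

4

P = 0, Q = 0 ↦ 2  ≥
P = 0, Q = 1 ↦ 1  <
P = 0, Q = 2 ↦ 2  ≥
P = 1, Q = 0 ↦ 1  <
P = 1, Q = 1 ↦ 1  <
P = 1, Q = 2 ↦ 2  ≥
P = 2, Q = 0 ↦ 0  <
P = 2, Q = 1 ↦ 1  <
P = 2, Q = 2 ↦ 2  ≥
So 4 of the 9 assignments meet the threshold.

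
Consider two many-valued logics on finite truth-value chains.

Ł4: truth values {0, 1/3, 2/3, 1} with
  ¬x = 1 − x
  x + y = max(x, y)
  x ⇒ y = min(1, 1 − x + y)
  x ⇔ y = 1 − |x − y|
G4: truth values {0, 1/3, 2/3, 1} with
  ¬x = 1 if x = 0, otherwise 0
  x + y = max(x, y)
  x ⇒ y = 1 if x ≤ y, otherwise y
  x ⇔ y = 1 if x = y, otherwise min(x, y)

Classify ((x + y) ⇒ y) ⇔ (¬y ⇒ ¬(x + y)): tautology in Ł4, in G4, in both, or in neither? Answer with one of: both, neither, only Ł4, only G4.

only Ł4

In Ł4: every assignment gives 1 — tautology.
In G4: at x = 2/3, y = 1/3 the value is 1/3 — not a tautology.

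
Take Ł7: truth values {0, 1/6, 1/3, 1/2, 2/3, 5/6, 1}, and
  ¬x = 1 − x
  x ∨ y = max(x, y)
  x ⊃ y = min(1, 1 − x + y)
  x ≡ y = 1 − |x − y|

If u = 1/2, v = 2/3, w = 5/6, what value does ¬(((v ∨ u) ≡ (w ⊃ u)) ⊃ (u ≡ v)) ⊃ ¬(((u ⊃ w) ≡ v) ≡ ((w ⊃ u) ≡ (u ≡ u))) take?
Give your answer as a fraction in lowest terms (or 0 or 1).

5/6

v ∨ u = 2/3 ∨ 1/2 = 2/3
w ⊃ u = 5/6 ⊃ 1/2 = 2/3
(v ∨ u) ≡ (w ⊃ u) = 2/3 ≡ 2/3 = 1
u ≡ v = 1/2 ≡ 2/3 = 5/6
((v ∨ u) ≡ (w ⊃ u)) ⊃ (u ≡ v) = 1 ⊃ 5/6 = 5/6
¬(((v ∨ u) ≡ (w ⊃ u)) ⊃ (u ≡ v)) = ¬5/6 = 1/6
u ⊃ w = 1/2 ⊃ 5/6 = 1
(u ⊃ w) ≡ v = 1 ≡ 2/3 = 2/3
w ⊃ u = 5/6 ⊃ 1/2 = 2/3
u ≡ u = 1/2 ≡ 1/2 = 1
(w ⊃ u) ≡ (u ≡ u) = 2/3 ≡ 1 = 2/3
((u ⊃ w) ≡ v) ≡ ((w ⊃ u) ≡ (u ≡ u)) = 2/3 ≡ 2/3 = 1
¬(((u ⊃ w) ≡ v) ≡ ((w ⊃ u) ≡ (u ≡ u))) = ¬1 = 0
¬(((v ∨ u) ≡ (w ⊃ u)) ⊃ (u ≡ v)) ⊃ ¬(((u ⊃ w) ≡ v) ≡ ((w ⊃ u) ≡ (u ≡ u))) = 1/6 ⊃ 0 = 5/6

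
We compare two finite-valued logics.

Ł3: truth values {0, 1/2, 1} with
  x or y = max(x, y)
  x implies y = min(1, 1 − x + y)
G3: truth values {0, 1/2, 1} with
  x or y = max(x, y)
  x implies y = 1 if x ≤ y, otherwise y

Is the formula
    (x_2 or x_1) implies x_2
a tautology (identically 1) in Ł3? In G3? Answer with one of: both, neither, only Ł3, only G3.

neither

In Ł3: at x_1 = 1/2, x_2 = 0 the value is 1/2 — not a tautology.
In G3: at x_1 = 1/2, x_2 = 0 the value is 0 — not a tautology.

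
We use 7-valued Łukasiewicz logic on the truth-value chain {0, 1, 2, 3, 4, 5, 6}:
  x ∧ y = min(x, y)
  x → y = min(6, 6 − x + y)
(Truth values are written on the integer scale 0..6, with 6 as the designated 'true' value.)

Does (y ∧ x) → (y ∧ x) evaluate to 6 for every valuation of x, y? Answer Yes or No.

Yes

At x = 3, y = 4, for instance:
y ∧ x = 4 ∧ 3 = 3
(y ∧ x) → (y ∧ x) = 3 → 3 = 6
and checking the remaining 48 assignments likewise gives ≥ 6 in every case.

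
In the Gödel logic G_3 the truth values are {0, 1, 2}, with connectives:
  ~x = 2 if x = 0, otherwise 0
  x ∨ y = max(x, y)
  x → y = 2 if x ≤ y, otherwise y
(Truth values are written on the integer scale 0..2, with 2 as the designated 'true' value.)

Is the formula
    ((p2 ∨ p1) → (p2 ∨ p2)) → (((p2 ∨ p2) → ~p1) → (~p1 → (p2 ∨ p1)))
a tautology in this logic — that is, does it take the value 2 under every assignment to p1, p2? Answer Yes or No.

Counterexample: take p1 = 0, p2 = 0.
p2 ∨ p1 = 0 ∨ 0 = 0
p2 ∨ p2 = 0 ∨ 0 = 0
(p2 ∨ p1) → (p2 ∨ p2) = 0 → 0 = 2
p2 ∨ p2 = 0 ∨ 0 = 0
~p1 = ~0 = 2
(p2 ∨ p2) → ~p1 = 0 → 2 = 2
~p1 = ~0 = 2
p2 ∨ p1 = 0 ∨ 0 = 0
~p1 → (p2 ∨ p1) = 2 → 0 = 0
((p2 ∨ p2) → ~p1) → (~p1 → (p2 ∨ p1)) = 2 → 0 = 0
((p2 ∨ p1) → (p2 ∨ p2)) → (((p2 ∨ p2) → ~p1) → (~p1 → (p2 ∨ p1))) = 2 → 0 = 0
This gives 0 ≠ 2.

No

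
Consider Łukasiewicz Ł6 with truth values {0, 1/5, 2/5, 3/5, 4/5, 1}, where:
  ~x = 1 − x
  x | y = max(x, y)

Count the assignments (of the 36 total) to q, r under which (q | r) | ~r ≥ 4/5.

28

value 1: 16 assignments (counts)
value 4/5: 12 assignments (counts)
value 3/5: 8 assignments
So 28 of the 36 assignments meet the threshold.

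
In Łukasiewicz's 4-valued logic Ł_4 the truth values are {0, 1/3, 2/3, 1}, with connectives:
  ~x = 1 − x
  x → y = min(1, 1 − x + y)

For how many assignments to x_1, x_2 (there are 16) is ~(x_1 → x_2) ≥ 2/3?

x_1 = 0, x_2 = 0 ↦ 0  <
x_1 = 0, x_2 = 1/3 ↦ 0  <
x_1 = 0, x_2 = 2/3 ↦ 0  <
x_1 = 0, x_2 = 1 ↦ 0  <
x_1 = 1/3, x_2 = 0 ↦ 1/3  <
x_1 = 1/3, x_2 = 1/3 ↦ 0  <
x_1 = 1/3, x_2 = 2/3 ↦ 0  <
x_1 = 1/3, x_2 = 1 ↦ 0  <
x_1 = 2/3, x_2 = 0 ↦ 2/3  ≥
x_1 = 2/3, x_2 = 1/3 ↦ 1/3  <
x_1 = 2/3, x_2 = 2/3 ↦ 0  <
x_1 = 2/3, x_2 = 1 ↦ 0  <
x_1 = 1, x_2 = 0 ↦ 1  ≥
x_1 = 1, x_2 = 1/3 ↦ 2/3  ≥
x_1 = 1, x_2 = 2/3 ↦ 1/3  <
x_1 = 1, x_2 = 1 ↦ 0  <
So 3 of the 16 assignments meet the threshold.

3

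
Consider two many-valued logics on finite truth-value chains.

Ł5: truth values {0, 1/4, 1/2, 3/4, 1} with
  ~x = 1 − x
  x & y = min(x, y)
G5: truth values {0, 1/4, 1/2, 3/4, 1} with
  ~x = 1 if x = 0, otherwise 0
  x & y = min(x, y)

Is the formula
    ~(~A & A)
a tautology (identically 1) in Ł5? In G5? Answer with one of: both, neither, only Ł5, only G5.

In Ł5: at A = 1/4 the value is 3/4 — not a tautology.
In G5: every assignment gives 1 — tautology.

only G5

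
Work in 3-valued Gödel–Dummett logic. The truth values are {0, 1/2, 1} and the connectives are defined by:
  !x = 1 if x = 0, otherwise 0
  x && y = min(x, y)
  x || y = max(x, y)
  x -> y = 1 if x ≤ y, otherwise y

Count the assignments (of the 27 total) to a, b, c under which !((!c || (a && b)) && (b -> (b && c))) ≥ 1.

value 1: 16 assignments (counts)
value 0: 11 assignments
So 16 of the 27 assignments meet the threshold.

16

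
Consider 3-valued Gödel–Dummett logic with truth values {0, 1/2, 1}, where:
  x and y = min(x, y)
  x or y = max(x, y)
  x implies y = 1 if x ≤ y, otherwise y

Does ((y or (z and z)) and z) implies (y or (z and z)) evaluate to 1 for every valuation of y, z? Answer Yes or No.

y = 0, z = 0 ↦ 1
y = 0, z = 1/2 ↦ 1
y = 0, z = 1 ↦ 1
y = 1/2, z = 0 ↦ 1
y = 1/2, z = 1/2 ↦ 1
y = 1/2, z = 1 ↦ 1
y = 1, z = 0 ↦ 1
y = 1, z = 1/2 ↦ 1
y = 1, z = 1 ↦ 1
Every assignment gives a value ≥ 1.

Yes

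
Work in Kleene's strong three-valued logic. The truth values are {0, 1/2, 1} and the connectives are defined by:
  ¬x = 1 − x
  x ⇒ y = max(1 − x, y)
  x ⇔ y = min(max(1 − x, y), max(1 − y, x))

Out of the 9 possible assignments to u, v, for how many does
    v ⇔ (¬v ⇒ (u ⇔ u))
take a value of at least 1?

3

u = 0, v = 0 ↦ 0  <
u = 0, v = 1/2 ↦ 1/2  <
u = 0, v = 1 ↦ 1  ≥
u = 1/2, v = 0 ↦ 1/2  <
u = 1/2, v = 1/2 ↦ 1/2  <
u = 1/2, v = 1 ↦ 1  ≥
u = 1, v = 0 ↦ 0  <
u = 1, v = 1/2 ↦ 1/2  <
u = 1, v = 1 ↦ 1  ≥
So 3 of the 9 assignments meet the threshold.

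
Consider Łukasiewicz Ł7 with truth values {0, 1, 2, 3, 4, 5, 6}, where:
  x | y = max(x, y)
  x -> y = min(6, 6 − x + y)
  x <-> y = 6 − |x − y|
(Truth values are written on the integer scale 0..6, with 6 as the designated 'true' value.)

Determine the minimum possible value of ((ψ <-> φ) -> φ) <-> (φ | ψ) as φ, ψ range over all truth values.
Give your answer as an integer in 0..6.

3

Take φ = 3, ψ = 0:
ψ <-> φ = 0 <-> 3 = 3
(ψ <-> φ) -> φ = 3 -> 3 = 6
φ | ψ = 3 | 0 = 3
((ψ <-> φ) -> φ) <-> (φ | ψ) = 6 <-> 3 = 3
No assignment yields a value below 3, so this is the minimum.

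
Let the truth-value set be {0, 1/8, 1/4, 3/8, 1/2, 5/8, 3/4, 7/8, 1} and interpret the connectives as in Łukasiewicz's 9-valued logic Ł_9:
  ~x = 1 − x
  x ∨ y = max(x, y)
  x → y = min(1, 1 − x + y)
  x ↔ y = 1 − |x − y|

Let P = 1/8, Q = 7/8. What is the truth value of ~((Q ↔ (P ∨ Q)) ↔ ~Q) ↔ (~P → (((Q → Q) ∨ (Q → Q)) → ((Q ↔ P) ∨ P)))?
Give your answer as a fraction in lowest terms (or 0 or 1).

1/2

P ∨ Q = 1/8 ∨ 7/8 = 7/8
Q ↔ (P ∨ Q) = 7/8 ↔ 7/8 = 1
~Q = ~7/8 = 1/8
(Q ↔ (P ∨ Q)) ↔ ~Q = 1 ↔ 1/8 = 1/8
~((Q ↔ (P ∨ Q)) ↔ ~Q) = ~1/8 = 7/8
~P = ~1/8 = 7/8
Q → Q = 7/8 → 7/8 = 1
Q → Q = 7/8 → 7/8 = 1
(Q → Q) ∨ (Q → Q) = 1 ∨ 1 = 1
Q ↔ P = 7/8 ↔ 1/8 = 1/4
(Q ↔ P) ∨ P = 1/4 ∨ 1/8 = 1/4
((Q → Q) ∨ (Q → Q)) → ((Q ↔ P) ∨ P) = 1 → 1/4 = 1/4
~P → (((Q → Q) ∨ (Q → Q)) → ((Q ↔ P) ∨ P)) = 7/8 → 1/4 = 3/8
~((Q ↔ (P ∨ Q)) ↔ ~Q) ↔ (~P → (((Q → Q) ∨ (Q → Q)) → ((Q ↔ P) ∨ P))) = 7/8 ↔ 3/8 = 1/2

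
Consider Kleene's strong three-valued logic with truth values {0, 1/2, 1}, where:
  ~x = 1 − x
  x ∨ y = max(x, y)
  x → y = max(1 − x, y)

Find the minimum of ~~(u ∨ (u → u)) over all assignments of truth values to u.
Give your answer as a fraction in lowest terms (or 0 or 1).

Take u = 1/2:
u → u = 1/2 → 1/2 = 1/2
u ∨ (u → u) = 1/2 ∨ 1/2 = 1/2
~(u ∨ (u → u)) = ~1/2 = 1/2
~~(u ∨ (u → u)) = ~1/2 = 1/2
No assignment yields a value below 1/2, so this is the minimum.

1/2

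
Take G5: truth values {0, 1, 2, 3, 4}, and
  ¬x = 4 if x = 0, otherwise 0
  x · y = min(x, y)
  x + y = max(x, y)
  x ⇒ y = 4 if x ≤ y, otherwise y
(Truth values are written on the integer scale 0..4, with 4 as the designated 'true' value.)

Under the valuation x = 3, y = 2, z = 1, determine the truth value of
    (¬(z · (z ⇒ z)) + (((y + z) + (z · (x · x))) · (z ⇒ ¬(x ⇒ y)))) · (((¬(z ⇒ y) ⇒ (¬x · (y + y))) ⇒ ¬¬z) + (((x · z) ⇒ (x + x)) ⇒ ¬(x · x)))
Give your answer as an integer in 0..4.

0

z ⇒ z = 1 ⇒ 1 = 4
z · (z ⇒ z) = 1 · 4 = 1
¬(z · (z ⇒ z)) = ¬1 = 0
y + z = 2 + 1 = 2
x · x = 3 · 3 = 3
z · (x · x) = 1 · 3 = 1
(y + z) + (z · (x · x)) = 2 + 1 = 2
x ⇒ y = 3 ⇒ 2 = 2
¬(x ⇒ y) = ¬2 = 0
z ⇒ ¬(x ⇒ y) = 1 ⇒ 0 = 0
((y + z) + (z · (x · x))) · (z ⇒ ¬(x ⇒ y)) = 2 · 0 = 0
¬(z · (z ⇒ z)) + (((y + z) + (z · (x · x))) · (z ⇒ ¬(x ⇒ y))) = 0 + 0 = 0
z ⇒ y = 1 ⇒ 2 = 4
¬(z ⇒ y) = ¬4 = 0
¬x = ¬3 = 0
y + y = 2 + 2 = 2
¬x · (y + y) = 0 · 2 = 0
¬(z ⇒ y) ⇒ (¬x · (y + y)) = 0 ⇒ 0 = 4
¬z = ¬1 = 0
¬¬z = ¬0 = 4
(¬(z ⇒ y) ⇒ (¬x · (y + y))) ⇒ ¬¬z = 4 ⇒ 4 = 4
x · z = 3 · 1 = 1
x + x = 3 + 3 = 3
(x · z) ⇒ (x + x) = 1 ⇒ 3 = 4
x · x = 3 · 3 = 3
¬(x · x) = ¬3 = 0
((x · z) ⇒ (x + x)) ⇒ ¬(x · x) = 4 ⇒ 0 = 0
((¬(z ⇒ y) ⇒ (¬x · (y + y))) ⇒ ¬¬z) + (((x · z) ⇒ (x + x)) ⇒ ¬(x · x)) = 4 + 0 = 4
(¬(z · (z ⇒ z)) + (((y + z) + (z · (x · x))) · (z ⇒ ¬(x ⇒ y)))) · (((¬(z ⇒ y) ⇒ (¬x · (y + y))) ⇒ ¬¬z) + (((x · z) ⇒ (x + x)) ⇒ ¬(x · x))) = 0 · 4 = 0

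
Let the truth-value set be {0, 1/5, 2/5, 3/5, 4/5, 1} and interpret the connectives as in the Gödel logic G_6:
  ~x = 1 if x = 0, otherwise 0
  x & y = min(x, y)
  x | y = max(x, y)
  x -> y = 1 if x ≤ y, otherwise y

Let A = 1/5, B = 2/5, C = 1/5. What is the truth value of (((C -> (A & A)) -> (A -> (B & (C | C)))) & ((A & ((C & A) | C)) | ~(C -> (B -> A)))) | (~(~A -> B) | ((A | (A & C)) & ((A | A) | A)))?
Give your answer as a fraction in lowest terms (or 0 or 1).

A & A = 1/5 & 1/5 = 1/5
C -> (A & A) = 1/5 -> 1/5 = 1
C | C = 1/5 | 1/5 = 1/5
B & (C | C) = 2/5 & 1/5 = 1/5
A -> (B & (C | C)) = 1/5 -> 1/5 = 1
(C -> (A & A)) -> (A -> (B & (C | C))) = 1 -> 1 = 1
C & A = 1/5 & 1/5 = 1/5
(C & A) | C = 1/5 | 1/5 = 1/5
A & ((C & A) | C) = 1/5 & 1/5 = 1/5
B -> A = 2/5 -> 1/5 = 1/5
C -> (B -> A) = 1/5 -> 1/5 = 1
~(C -> (B -> A)) = ~1 = 0
(A & ((C & A) | C)) | ~(C -> (B -> A)) = 1/5 | 0 = 1/5
((C -> (A & A)) -> (A -> (B & (C | C)))) & ((A & ((C & A) | C)) | ~(C -> (B -> A))) = 1 & 1/5 = 1/5
~A = ~1/5 = 0
~A -> B = 0 -> 2/5 = 1
~(~A -> B) = ~1 = 0
A & C = 1/5 & 1/5 = 1/5
A | (A & C) = 1/5 | 1/5 = 1/5
A | A = 1/5 | 1/5 = 1/5
(A | A) | A = 1/5 | 1/5 = 1/5
(A | (A & C)) & ((A | A) | A) = 1/5 & 1/5 = 1/5
~(~A -> B) | ((A | (A & C)) & ((A | A) | A)) = 0 | 1/5 = 1/5
(((C -> (A & A)) -> (A -> (B & (C | C)))) & ((A & ((C & A) | C)) | ~(C -> (B -> A)))) | (~(~A -> B) | ((A | (A & C)) & ((A | A) | A))) = 1/5 | 1/5 = 1/5

1/5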